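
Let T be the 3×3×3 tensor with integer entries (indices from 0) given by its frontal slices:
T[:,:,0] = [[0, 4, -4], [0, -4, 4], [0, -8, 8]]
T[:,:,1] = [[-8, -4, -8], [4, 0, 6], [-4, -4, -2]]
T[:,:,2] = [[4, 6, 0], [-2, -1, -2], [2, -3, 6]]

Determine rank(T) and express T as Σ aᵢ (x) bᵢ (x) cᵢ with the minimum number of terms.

Lower bound: the mode-1 unfolding of T (rows indexed by i, columns by (j,k) = (0,0), (0,1), (0,2), (1,0), (1,1), (1,2), (2,0), (2,1), (2,2)) is [[0, -8, 4, 4, -4, 6, -4, -8, 0], [0, 4, -2, -4, 0, -1, 4, 6, -2], [0, -4, 2, -8, -4, -3, 8, -2, 6]].
There the 3×3 minor on rows i ∈ {0, 1, 2}, columns (j,k) ∈ {(0,1), (1,0), (1,1)} is det [[-8, 4, -4], [4, -4, 0], [-4, -8, -4]] = 128 ≠ 0, so this unfolding has rank ≥ 3; CP rank is at least every unfolding rank, so rank(T) ≥ 3. (Flattening ranks never certify an upper bound on CP rank; for that we must actually write T with 3 rank-1 terms.)
Upper bound: T is a sum of 3 rank-1 terms, T = (0, 1, 1) (x) (0, 1, -1) (x) (0, -2, 4) + (1, -1, -2) (x) (0, 1, -1) (x) (4, 0, 4) + (2, -1, 1) (x) (2, 1, 2) (x) (0, -2, 1) (written with every a and b primitive with positive leading entry and the scale carried by c; CP decompositions are not unique, and this one is verified by expanding entrywise), so rank(T) ≤ 3.
These bounds meet, so rank(T) = 3.
Check entry T[2,0,1] = -4: (1)·(0)·(-2) + (-2)·(0)·(0) + (1)·(2)·(-2) = -4.

rank(T) = 3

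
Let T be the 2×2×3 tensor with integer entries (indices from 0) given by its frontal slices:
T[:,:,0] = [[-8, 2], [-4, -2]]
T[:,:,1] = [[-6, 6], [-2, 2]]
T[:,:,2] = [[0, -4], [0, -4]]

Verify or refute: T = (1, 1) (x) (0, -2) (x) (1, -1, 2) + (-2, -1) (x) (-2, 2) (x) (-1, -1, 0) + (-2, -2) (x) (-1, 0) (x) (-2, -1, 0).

Reconstruct entry (1,0,0) from the claimed factors: Σₗ aₗ[1]bₗ[0]cₗ[0] = (1)·(0)·(1) + (-1)·(-2)·(-1) + (-2)·(-1)·(-2) = -6, but T[1,0,0] = -4. The claim is false.

No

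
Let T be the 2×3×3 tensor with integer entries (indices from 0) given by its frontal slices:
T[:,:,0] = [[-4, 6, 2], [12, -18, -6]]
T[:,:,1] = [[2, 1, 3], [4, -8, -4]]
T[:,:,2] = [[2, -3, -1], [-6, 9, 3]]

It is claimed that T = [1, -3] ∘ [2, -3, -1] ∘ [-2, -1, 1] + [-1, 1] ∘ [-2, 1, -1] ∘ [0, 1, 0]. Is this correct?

No

Reconstruct entry (0,0,1) from the claimed factors: Σₗ aₗ[0]bₗ[0]cₗ[1] = (1)·(2)·(-1) + (-1)·(-2)·(1) = 0, but T[0,0,1] = 2. The claim is false.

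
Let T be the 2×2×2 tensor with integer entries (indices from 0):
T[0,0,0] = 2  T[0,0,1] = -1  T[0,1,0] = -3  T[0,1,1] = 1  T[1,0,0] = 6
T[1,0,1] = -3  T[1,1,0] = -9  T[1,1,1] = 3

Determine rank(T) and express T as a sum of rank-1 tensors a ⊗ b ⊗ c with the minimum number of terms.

Lower bound: the mode-2 unfolding of T (rows indexed by j, columns by (i,k) = (0,0), (0,1), (1,0), (1,1)) is [[2, -1, 6, -3], [-3, 1, -9, 3]].
There the 2×2 minor on rows j ∈ {0, 1}, columns (i,k) ∈ {(0,0), (0,1)} is det [[2, -1], [-3, 1]] = -1 ≠ 0, so this unfolding has rank ≥ 2; CP rank is at least every unfolding rank, so rank(T) ≥ 2. (This is only a lower bound: in general the CP rank may exceed every unfolding rank, so we still need to exhibit 2 rank-1 terms summing to T.)
Upper bound — finding two terms. Every mode-1 slice of T is a multiple of one matrix: T[i,:,:] = a[i]·M with a = [1, 3] and M = [[2, -1], [-3, 1]] (rows indexed by j, columns by k). So it suffices to write M as a sum of two rank-1 matrices.
Splitting M by its rows (j = 0, 1), M = [1, 0][2, -1]ᵀ + [0, 1][-3, 1]ᵀ.
Hence T = [1, 3] ⊗ [1, 0] ⊗ [2, -1] + [1, 3] ⊗ [0, 1] ⊗ [-3, 1], so rank(T) ≤ 2.
These bounds meet, so rank(T) = 2.

rank(T) = 2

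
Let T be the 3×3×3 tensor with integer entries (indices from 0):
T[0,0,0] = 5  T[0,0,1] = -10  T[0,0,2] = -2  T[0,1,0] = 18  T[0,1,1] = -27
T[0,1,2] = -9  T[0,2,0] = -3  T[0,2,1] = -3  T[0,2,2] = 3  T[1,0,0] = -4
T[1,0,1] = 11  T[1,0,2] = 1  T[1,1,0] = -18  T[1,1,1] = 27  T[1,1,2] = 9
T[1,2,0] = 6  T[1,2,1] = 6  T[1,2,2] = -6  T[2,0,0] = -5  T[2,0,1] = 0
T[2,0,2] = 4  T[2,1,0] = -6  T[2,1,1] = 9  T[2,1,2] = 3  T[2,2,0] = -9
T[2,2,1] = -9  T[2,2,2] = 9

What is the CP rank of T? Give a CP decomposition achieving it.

Lower bound: the mode-2 unfolding of T (rows indexed by j, columns by (i,k) = (0,0), (0,1), (0,2), (1,0), (1,1), (1,2), (2,0), (2,1), (2,2)) is [[5, -10, -2, -4, 11, 1, -5, 0, 4], [18, -27, -9, -18, 27, 9, -6, 9, 3], [-3, -3, 3, 6, 6, -6, -9, -9, 9]].
There the 2×2 minor on rows j ∈ {0, 1}, columns (i,k) ∈ {(0,0), (0,1)} is det [[5, -10], [18, -27]] = 45 ≠ 0, so this unfolding has rank ≥ 2; CP rank is at least every unfolding rank, so rank(T) ≥ 2. (Flattening ranks never certify an upper bound on CP rank; for that we must actually write T with 2 rank-1 terms.)
Upper bound — finding two terms. Write S_k = T[:,:,k] for the frontal slices: S₀ = [[5, 18, -3], [-4, -18, 6], [-5, -6, -9]], S₁ = [[-10, -27, -3], [11, 27, 6], [0, 9, -9]], S₂ = [[-2, -9, 3], [1, 9, -6], [4, 3, 9]].
If T = a₁ ⊗ b₁ ⊗ c₁ + a₂ ⊗ b₂ ⊗ c₂ then each S_k = c₁[k]·a₁b₁ᵀ + c₂[k]·a₂b₂ᵀ. S₀ and S₁ are linearly independent, so a₁b₁ᵀ and a₂b₂ᵀ must span the same plane of matrices: they are the rank-1 matrices of the form x·S₀ + y·S₁.
The 2×2 minor of x·S₀ + y·S₁ on rows {0,1}, columns {0,1} is −18·x² + 9·xy + 27·y² = (-9)·(2·x − 3·y)(x + y), vanishing at (x:y) = (3:2) and (1:-1).
M₁ = 3·S₀ + 2·S₁ = [[-5, 0, -15], [10, 0, 30], [-15, 0, -45]] = (-5)·(1, -2, 3)(1, 0, 3)ᵀ and M₂ = S₀ − S₁ = [[15, 45, 0], [-15, -45, 0], [-5, -15, 0]] = 5·(3, -3, -1)(1, 3, 0)ᵀ, so take a₁ = (1, -2, 3), b₁ = (1, 0, 3), a₂ = (3, -3, -1), b₂ = (1, 3, 0).
Each slice is an integer combination of E₁ = a₁b₁ᵀ and E₂ = a₂b₂ᵀ: S₀ = −E₁ + 2·E₂, S₁ = −E₁ − 3·E₂, S₂ = E₁ − E₂; reading off coefficients, c₁ = (-1, -1, 1) and c₂ = (2, -3, -1).
Hence T = (1, -2, 3) ⊗ (1, 0, 3) ⊗ (-1, -1, 1) + (3, -3, -1) ⊗ (1, 3, 0) ⊗ (2, -3, -1), so rank(T) ≤ 2.
These bounds meet, so rank(T) = 2.

rank(T) = 2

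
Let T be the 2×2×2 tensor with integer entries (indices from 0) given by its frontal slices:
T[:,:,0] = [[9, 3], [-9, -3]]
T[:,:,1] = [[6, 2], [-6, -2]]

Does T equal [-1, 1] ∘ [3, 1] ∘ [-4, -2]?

Reconstruct entry (0,0,0) from the claimed factors: Σₗ aₗ[0]bₗ[0]cₗ[0] = (-1)·(3)·(-4) = 12, but T[0,0,0] = 9. The claim is false.

No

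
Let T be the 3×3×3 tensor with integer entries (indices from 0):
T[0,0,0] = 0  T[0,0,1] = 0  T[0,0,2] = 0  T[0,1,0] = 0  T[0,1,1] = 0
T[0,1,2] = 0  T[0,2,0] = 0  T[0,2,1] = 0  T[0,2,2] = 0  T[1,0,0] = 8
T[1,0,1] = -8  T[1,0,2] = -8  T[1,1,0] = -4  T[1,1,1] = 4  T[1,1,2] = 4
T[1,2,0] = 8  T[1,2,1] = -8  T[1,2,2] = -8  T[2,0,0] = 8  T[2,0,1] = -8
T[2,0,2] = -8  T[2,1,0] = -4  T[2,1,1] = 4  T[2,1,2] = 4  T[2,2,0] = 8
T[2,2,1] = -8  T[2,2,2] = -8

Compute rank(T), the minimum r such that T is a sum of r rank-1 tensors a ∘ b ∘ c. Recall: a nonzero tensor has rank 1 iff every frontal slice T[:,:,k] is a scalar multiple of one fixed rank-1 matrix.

1

Lower bound: T ≠ 0 (e.g. T[1,0,0] = 8), so rank(T) ≥ 1.
Upper bound: the mode-1 fibre T[:,0,0] = [0, 8, 8] gives a = [0, 1, 1] (primitive direction); the mode-2 fibre T[1,:,0] = [8, -4, 8] gives b = [2, -1, 2]; then c[k] = T[1,0,k] / (a[1]·b[0]) = [8, -8, -8] / 2 = [4, -4, -4].
Expanding [0, 1, 1] ∘ [2, -1, 2] ∘ [4, -4, -4] reproduces all 27 entries of T, so T = [0, 1, 1] ∘ [2, -1, 2] ∘ [4, -4, -4] and rank(T) ≤ 1.
These bounds meet, so rank(T) = 1.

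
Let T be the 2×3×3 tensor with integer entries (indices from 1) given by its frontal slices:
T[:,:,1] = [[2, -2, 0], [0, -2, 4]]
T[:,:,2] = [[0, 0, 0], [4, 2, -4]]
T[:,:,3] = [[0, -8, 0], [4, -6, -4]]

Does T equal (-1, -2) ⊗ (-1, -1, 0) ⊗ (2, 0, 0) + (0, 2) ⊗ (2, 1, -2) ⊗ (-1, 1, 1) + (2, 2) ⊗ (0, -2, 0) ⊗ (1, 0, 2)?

Reconstruct entrywise from the claimed factors. For example, T[2,3,3] = -4 and Σₗ aₗ[2]bₗ[3]cₗ[3] = (-2)·(0)·(0) + (2)·(-2)·(1) + (2)·(0)·(2) = -4; checking all 18 entries, every one matches. The claim holds.

Yes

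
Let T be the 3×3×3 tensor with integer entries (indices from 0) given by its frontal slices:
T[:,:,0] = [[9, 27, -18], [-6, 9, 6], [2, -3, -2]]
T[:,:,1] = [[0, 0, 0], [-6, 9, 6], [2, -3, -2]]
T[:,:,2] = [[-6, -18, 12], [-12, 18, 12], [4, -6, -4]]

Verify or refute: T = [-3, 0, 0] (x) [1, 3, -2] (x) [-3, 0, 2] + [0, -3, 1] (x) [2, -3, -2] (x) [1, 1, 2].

Yes

Reconstruct entrywise from the claimed factors. For example, T[0,2,0] = -18 and Σₗ aₗ[0]bₗ[2]cₗ[0] = (-3)·(-2)·(-3) + (0)·(-2)·(1) = -18; checking all 27 entries, every one matches. The claim holds.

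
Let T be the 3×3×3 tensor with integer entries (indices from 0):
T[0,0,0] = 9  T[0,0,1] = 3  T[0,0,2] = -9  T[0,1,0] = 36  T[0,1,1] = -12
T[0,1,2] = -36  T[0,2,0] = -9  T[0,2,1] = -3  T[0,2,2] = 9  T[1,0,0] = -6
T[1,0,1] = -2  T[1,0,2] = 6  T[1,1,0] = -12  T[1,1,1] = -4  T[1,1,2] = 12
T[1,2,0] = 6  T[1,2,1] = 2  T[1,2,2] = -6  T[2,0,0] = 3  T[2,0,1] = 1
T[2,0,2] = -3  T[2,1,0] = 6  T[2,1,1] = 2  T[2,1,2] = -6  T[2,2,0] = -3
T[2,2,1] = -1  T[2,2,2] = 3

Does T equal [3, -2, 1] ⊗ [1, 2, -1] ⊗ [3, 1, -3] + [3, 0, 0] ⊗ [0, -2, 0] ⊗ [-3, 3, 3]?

Reconstruct entrywise from the claimed factors. For example, T[0,2,0] = -9 and Σₗ aₗ[0]bₗ[2]cₗ[0] = (3)·(-1)·(3) + (3)·(0)·(-3) = -9; checking all 27 entries, every one matches. The claim holds.

Yes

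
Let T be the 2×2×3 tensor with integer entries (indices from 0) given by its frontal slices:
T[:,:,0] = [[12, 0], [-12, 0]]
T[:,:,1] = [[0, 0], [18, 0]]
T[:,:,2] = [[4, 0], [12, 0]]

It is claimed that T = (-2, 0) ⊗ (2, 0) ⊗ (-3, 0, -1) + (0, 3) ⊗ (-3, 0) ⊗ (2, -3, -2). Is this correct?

No

Reconstruct entry (1,0,0) from the claimed factors: Σₗ aₗ[1]bₗ[0]cₗ[0] = (0)·(2)·(-3) + (3)·(-3)·(2) = -18, but T[1,0,0] = -12. The claim is false.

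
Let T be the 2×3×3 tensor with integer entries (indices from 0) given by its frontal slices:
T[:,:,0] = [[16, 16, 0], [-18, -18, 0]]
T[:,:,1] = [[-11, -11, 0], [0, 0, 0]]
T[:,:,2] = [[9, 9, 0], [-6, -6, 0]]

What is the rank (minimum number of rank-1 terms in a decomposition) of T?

Lower bound: the mode-3 unfolding of T (rows indexed by k, columns by (i,j) = (0,0), (0,1), (0,2), (1,0), (1,1), (1,2)) is [[16, 16, 0, -18, -18, 0], [-11, -11, 0, 0, 0, 0], [9, 9, 0, -6, -6, 0]].
There the 2×2 minor on rows k ∈ {0, 1}, columns (i,j) ∈ {(0,0), (1,0)} is det [[16, -18], [-11, 0]] = -198 ≠ 0, so this unfolding has rank ≥ 2; CP rank is at least every unfolding rank, so rank(T) ≥ 2. (Unfolding ranks only ever bound the CP rank from below — rank(T) can be strictly larger than all of them — so the matching upper bound has to come from an explicit 2-term decomposition.)
Upper bound — finding two terms. Every mode-2 slice of T is a multiple of one matrix: T[:,j,:] = b[j]·M with b = [1, 1, 0] and M = [[16, -11, 9], [-18, 0, -6]] (rows indexed by i, columns by k). So it suffices to write M as a sum of two rank-1 matrices.
Splitting M by its rows (i = 0, 1), M = [1, 0][16, -11, 9]ᵀ + [0, 1][-18, 0, -6]ᵀ.
Hence T = [1, 0] (x) [1, 1, 0] (x) [16, -11, 9] + [0, 1] (x) [1, 1, 0] (x) [-18, 0, -6], so rank(T) ≤ 2.
These bounds meet, so rank(T) = 2.

2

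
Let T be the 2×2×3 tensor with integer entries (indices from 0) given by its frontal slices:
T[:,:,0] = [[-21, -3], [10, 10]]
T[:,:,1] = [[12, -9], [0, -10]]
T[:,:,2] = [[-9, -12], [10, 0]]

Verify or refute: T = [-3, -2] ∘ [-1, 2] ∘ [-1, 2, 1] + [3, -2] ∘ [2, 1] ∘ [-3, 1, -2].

Reconstruct entrywise from the claimed factors. For example, T[0,1,2] = -12 and Σₗ aₗ[0]bₗ[1]cₗ[2] = (-3)·(2)·(1) + (3)·(1)·(-2) = -12; checking all 12 entries, every one matches. The claim holds.

Yes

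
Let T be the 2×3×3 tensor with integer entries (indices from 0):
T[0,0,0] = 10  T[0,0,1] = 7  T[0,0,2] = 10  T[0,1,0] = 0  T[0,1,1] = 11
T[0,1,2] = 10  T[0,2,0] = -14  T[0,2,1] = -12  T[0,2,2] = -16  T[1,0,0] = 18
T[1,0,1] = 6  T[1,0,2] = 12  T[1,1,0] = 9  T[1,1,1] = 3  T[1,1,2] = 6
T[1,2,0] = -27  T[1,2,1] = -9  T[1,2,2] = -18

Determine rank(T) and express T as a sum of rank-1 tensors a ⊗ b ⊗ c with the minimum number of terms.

rank(T) = 2

Lower bound: the mode-3 unfolding of T (rows indexed by k, columns by (i,j) = (0,0), (0,1), (0,2), (1,0), (1,1), (1,2)) is [[10, 0, -14, 18, 9, -27], [7, 11, -12, 6, 3, -9], [10, 10, -16, 12, 6, -18]].
There the 2×2 minor on rows k ∈ {0, 1}, columns (i,j) ∈ {(0,0), (0,1)} is det [[10, 0], [7, 11]] = 110 ≠ 0, so this unfolding has rank ≥ 2; CP rank is at least every unfolding rank, so rank(T) ≥ 2. (This is only a lower bound: in general the CP rank may exceed every unfolding rank, so we still need to exhibit 2 rank-1 terms summing to T.)
Upper bound — finding two terms. Write S_k = T[:,:,k] for the frontal slices: S₀ = [[10, 0, -14], [18, 9, -27]], S₁ = [[7, 11, -12], [6, 3, -9]], S₂ = [[10, 10, -16], [12, 6, -18]].
If T = a₁ ⊗ b₁ ⊗ c₁ + a₂ ⊗ b₂ ⊗ c₂ then each S_k = c₁[k]·a₁b₁ᵀ + c₂[k]·a₂b₂ᵀ. S₀ and S₁ are linearly independent, so a₁b₁ᵀ and a₂b₂ᵀ must span the same plane of matrices: they are the rank-1 matrices of the form x·S₀ + y·S₁.
The 2×2 minor of x·S₀ + y·S₁ on rows {0,1}, columns {0,1} is 90·x² − 105·xy − 45·y² = 15·(2·x − 3·y)(3·x + y), vanishing at (x:y) = (3:2) and (1:-3).
M₁ = 3·S₀ + 2·S₁ = [[44, 22, -66], [66, 33, -99]] = 11·[2, 3][2, 1, -3]ᵀ and M₂ = S₀ − 3·S₁ = [[-11, -33, 22], [0, 0, 0]] = (-11)·[1, 0][1, 3, -2]ᵀ, so take a₁ = [2, 3], b₁ = [2, 1, -3], a₂ = [1, 0], b₂ = [1, 3, -2].
Each slice is an integer combination of E₁ = a₁b₁ᵀ and E₂ = a₂b₂ᵀ: S₀ = 3·E₁ − 2·E₂, S₁ = E₁ + 3·E₂, S₂ = 2·E₁ + 2·E₂; reading off coefficients, c₁ = [3, 1, 2] and c₂ = [-2, 3, 2].
Hence T = [2, 3] ⊗ [2, 1, -3] ⊗ [3, 1, 2] + [1, 0] ⊗ [1, 3, -2] ⊗ [-2, 3, 2], so rank(T) ≤ 2.
These bounds meet, so rank(T) = 2.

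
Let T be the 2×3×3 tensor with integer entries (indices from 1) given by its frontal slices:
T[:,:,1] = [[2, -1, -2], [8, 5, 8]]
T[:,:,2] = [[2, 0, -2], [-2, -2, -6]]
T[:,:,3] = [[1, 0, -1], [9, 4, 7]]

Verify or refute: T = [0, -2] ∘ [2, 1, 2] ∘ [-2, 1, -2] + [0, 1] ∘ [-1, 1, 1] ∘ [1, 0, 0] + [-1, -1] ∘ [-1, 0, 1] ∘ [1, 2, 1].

Reconstruct entry (1,1,1) from the claimed factors: Σₗ aₗ[1]bₗ[1]cₗ[1] = (0)·(2)·(-2) + (0)·(-1)·(1) + (-1)·(-1)·(1) = 1, but T[1,1,1] = 2. The claim is false.

No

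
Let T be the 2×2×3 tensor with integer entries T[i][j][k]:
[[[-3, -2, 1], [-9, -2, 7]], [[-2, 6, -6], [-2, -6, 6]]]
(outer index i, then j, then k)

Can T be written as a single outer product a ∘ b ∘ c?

The mode-3 unfolding of T (rows indexed by k, columns by (i,j) = (0,0), (0,1), (1,0), (1,1)) is [[-3, -9, -2, -2], [-2, -2, 6, -6], [1, 7, -6, 6]].
There the 3×3 minor on rows k ∈ {0, 1, 2}, columns (i,j) ∈ {(0,0), (0,1), (1,0)} is det [[-3, -9, -2], [-2, -2, 6], [1, 7, -6]] = 168 ≠ 0, so this unfolding has rank ≥ 3; CP rank is at least every unfolding rank, so rank(T) ≥ 3.
In particular rank(T) ≥ 3 > 1, so T is not rank-1.

No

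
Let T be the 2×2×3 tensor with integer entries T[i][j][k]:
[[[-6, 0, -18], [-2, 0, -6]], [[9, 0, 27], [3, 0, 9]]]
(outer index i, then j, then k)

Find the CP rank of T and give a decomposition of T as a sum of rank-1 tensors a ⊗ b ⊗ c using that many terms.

Lower bound: T ≠ 0 (e.g. T[0,0,0] = -6), so rank(T) ≥ 1.
Upper bound: if T = a ⊗ b ⊗ c then every fibre of T is a multiple of the corresponding factor, so read the factors off the fibres through the nonzero entry T[0,0,0] = -6.
The mode-1 fibre T[:,0,0] = [-6, 9] gives a = [2, -3] (primitive direction); the mode-2 fibre T[0,:,0] = [-6, -2] gives b = [3, 1]; then c[k] = T[0,0,k] / (a[0]·b[0]) = [-6, 0, -18] / 6 = [-1, 0, -3].
Expanding [2, -3] ⊗ [3, 1] ⊗ [-1, 0, -3] reproduces all 12 entries of T, so T = [2, -3] ⊗ [3, 1] ⊗ [-1, 0, -3] and rank(T) ≤ 1.
These bounds meet, so rank(T) = 1.

rank(T) = 1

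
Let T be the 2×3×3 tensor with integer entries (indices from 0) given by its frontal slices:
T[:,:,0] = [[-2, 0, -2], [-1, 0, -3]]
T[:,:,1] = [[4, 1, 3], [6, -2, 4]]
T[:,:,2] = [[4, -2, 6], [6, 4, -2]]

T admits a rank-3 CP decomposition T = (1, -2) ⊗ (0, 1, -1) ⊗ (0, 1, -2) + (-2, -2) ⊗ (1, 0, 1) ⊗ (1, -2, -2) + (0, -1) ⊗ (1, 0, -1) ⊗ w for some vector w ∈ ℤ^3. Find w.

Subtract the known terms from T to get the rank-1 residual R = (0, -1) ⊗ (1, 0, -1) ⊗ w, so R[i,j,k] = a[i]·b[j]·w[k]. Pick indices with nonzero a[1]·b[0] = (-1)·(1) = -1. Only the fibre through (1,0,·) is needed: R[1,0,:] = T[1,0,:] − Σₗ aₗ[1]bₗ[0]cₗ = [-1, 6, 6] − (-2)·(0)·(0, 1, -2) − (-2)·(1)·(1, -2, -2) = [1, 2, 2]. Then w[k] = R[1,0,k] / -1 for each k, giving w = [1, 2, 2] / -1 = (-1, -2, -2).

w = (-1, -2, -2)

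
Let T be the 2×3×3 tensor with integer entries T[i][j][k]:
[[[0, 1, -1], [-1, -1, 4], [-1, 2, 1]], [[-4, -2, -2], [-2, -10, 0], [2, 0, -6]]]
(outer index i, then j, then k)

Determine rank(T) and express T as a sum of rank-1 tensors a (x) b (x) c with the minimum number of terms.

Lower bound: the mode-3 unfolding of T (rows indexed by k, columns by (i,j) = (0,0), (0,1), (0,2), (1,0), (1,1), (1,2)) is [[0, -1, -1, -4, -2, 2], [1, -1, 2, -2, -10, 0], [-1, 4, 1, -2, 0, -6]].
There the 3×3 minor on rows k ∈ {0, 1, 2}, columns (i,j) ∈ {(0,0), (0,1), (1,0)} is det [[0, -1, -4], [1, -1, -2], [-1, 4, -2]] = -16 ≠ 0, so this unfolding has rank ≥ 3; CP rank is at least every unfolding rank, so rank(T) ≥ 3. (Unfolding ranks only ever bound the CP rank from below — rank(T) can be strictly larger than all of them — so the matching upper bound has to come from an explicit 3-term decomposition.)
Upper bound: T is a sum of 3 rank-1 terms, T = [0, 1] (x) [1, 1, 0] (x) [-4, -4, 0] + [1, -2] (x) [0, 1, 1] (x) [-1, 1, 2] + [1, 2] (x) [1, -2, 1] (x) [0, 1, -1] (one valid choice — decompositions are not unique — normalised so each a, b is primitive with positive first nonzero entry; check it by expanding all entries), so rank(T) ≤ 3.
These bounds meet, so rank(T) = 3.

rank(T) = 3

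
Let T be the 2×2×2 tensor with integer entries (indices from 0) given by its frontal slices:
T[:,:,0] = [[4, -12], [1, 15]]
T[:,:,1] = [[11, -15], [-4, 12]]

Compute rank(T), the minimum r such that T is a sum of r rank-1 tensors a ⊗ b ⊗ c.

Lower bound: in the mode-3 unfolding of T (rows indexed by k, columns by (i,j)) the 2×2 minor on rows k ∈ {0, 1}, columns (i,j) ∈ {(0,0), (0,1)} is det [[4, -12], [11, -15]] = 72 ≠ 0, so that unfolding has rank ≥ 2 and hence rank(T) ≥ 2 (CP rank is at least every unfolding rank, though it can be larger).
Upper bound: with S_k = T[:,:,k], the two rank-1 terms a₁b₁ᵀ, a₂b₂ᵀ are the rank-1 members of the pencil x·S₀ + y·S₁.
det(x·S₀ + y·S₁) is 72·x² + 180·xy + 72·y² = 36·(x + 2·y)(2·x + y), vanishing at (x:y) = (2:-1) and (1:-2).
M₁ = 2·S₀ − S₁ = [[-3, -9], [6, 18]] = (-3)·[1, -2][1, 3]ᵀ and M₂ = S₀ − 2·S₁ = [[-18, 18], [9, -9]] = (-9)·[2, -1][1, -1]ᵀ, so take a₁ = [1, -2], b₁ = [1, 3], a₂ = [2, -1], b₂ = [1, -1].
Each slice is an integer combination of E₁ = a₁b₁ᵀ and E₂ = a₂b₂ᵀ: S₀ = −2·E₁ + 3·E₂, S₁ = −E₁ + 6·E₂; reading off coefficients, c₁ = [-2, -1] and c₂ = [3, 6].
Hence T = [1, -2] ⊗ [1, 3] ⊗ [-2, -1] + [2, -1] ⊗ [1, -1] ⊗ [3, 6], so rank(T) ≤ 2.
These bounds meet, so rank(T) = 2.

2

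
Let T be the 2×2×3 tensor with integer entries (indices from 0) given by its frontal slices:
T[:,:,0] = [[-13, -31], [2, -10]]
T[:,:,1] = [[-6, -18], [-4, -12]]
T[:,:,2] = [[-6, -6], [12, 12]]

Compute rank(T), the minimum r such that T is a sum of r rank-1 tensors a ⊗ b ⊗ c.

Lower bound: in the mode-3 unfolding of T (rows indexed by k, columns by (i,j)) the 2×2 minor on rows k ∈ {0, 1}, columns (i,j) ∈ {(0,0), (0,1)} is det [[-13, -31], [-6, -18]] = 48 ≠ 0, so that unfolding has rank ≥ 2 and hence rank(T) ≥ 2 (CP rank is at least every unfolding rank, though it can be larger).
Upper bound: with S_k = T[:,:,k], the two rank-1 terms a₁b₁ᵀ, a₂b₂ᵀ are the rank-1 members of the pencil x·S₀ + y·S₁.
det(x·S₀ + y·S₁) is 192·x² + 128·xy = 64·(3·x + 2·y)(x), vanishing at (x:y) = (2:-3) and (0:1).
M₁ = 2·S₀ − 3·S₁ = [[-8, -8], [16, 16]] = (-8)·[1, -2][1, 1]ᵀ and M₂ = S₁ = [[-6, -18], [-4, -12]] = (-2)·[3, 2][1, 3]ᵀ, so take a₁ = [1, -2], b₁ = [1, 1], a₂ = [3, 2], b₂ = [1, 3].
Each slice is an integer combination of E₁ = a₁b₁ᵀ and E₂ = a₂b₂ᵀ: S₀ = −4·E₁ − 3·E₂, S₁ = −2·E₂, S₂ = −6·E₁; reading off coefficients, c₁ = [-4, 0, -6] and c₂ = [-3, -2, 0].
Hence T = [1, -2] ⊗ [1, 1] ⊗ [-4, 0, -6] + [3, 2] ⊗ [1, 3] ⊗ [-3, -2, 0], so rank(T) ≤ 2.
These bounds meet, so rank(T) = 2.

2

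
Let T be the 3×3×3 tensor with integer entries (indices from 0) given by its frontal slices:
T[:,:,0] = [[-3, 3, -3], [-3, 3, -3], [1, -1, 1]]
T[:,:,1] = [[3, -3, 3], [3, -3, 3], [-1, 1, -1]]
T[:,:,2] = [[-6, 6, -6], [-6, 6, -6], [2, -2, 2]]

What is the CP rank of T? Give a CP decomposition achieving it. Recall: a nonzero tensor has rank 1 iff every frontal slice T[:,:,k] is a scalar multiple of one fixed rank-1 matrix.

Lower bound: T ≠ 0 (e.g. T[0,0,0] = -3), so rank(T) ≥ 1.
Upper bound: if T = a ⊗ b ⊗ c then every fibre of T is a multiple of the corresponding factor, so read the factors off the fibres through the nonzero entry T[0,0,0] = -3.
The mode-1 fibre T[:,0,0] = [-3, -3, 1] gives a = [3, 3, -1] (primitive direction); the mode-2 fibre T[0,:,0] = [-3, 3, -3] gives b = [1, -1, 1]; then c[k] = T[0,0,k] / (a[0]·b[0]) = [-3, 3, -6] / 3 = [-1, 1, -2].
Expanding [3, 3, -1] ⊗ [1, -1, 1] ⊗ [-1, 1, -2] reproduces all 27 entries of T, so T = [3, 3, -1] ⊗ [1, -1, 1] ⊗ [-1, 1, -2] and rank(T) ≤ 1.
These bounds meet, so rank(T) = 1.
Check entry T[0,2,2] = -6: (3)·(1)·(-2) = -6.

rank(T) = 1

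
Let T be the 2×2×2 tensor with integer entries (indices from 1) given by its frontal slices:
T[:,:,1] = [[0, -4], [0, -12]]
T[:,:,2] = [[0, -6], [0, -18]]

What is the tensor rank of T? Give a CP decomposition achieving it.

Lower bound: T ≠ 0 (e.g. T[1,2,1] = -4), so rank(T) ≥ 1.
Upper bound: the mode-1 fibre T[:,2,1] = [-4, -12] gives a = (1, 3) (primitive direction); the mode-2 fibre T[1,:,1] = [0, -4] gives b = (0, 1); then c[k] = T[1,2,k] / (a[1]·b[2]) = [-4, -6] / 1 = (-4, -6).
Expanding (1, 3) ⊗ (0, 1) ⊗ (-4, -6) reproduces all 8 entries of T, so T = (1, 3) ⊗ (0, 1) ⊗ (-4, -6) and rank(T) ≤ 1.
These bounds meet, so rank(T) = 1.

rank(T) = 1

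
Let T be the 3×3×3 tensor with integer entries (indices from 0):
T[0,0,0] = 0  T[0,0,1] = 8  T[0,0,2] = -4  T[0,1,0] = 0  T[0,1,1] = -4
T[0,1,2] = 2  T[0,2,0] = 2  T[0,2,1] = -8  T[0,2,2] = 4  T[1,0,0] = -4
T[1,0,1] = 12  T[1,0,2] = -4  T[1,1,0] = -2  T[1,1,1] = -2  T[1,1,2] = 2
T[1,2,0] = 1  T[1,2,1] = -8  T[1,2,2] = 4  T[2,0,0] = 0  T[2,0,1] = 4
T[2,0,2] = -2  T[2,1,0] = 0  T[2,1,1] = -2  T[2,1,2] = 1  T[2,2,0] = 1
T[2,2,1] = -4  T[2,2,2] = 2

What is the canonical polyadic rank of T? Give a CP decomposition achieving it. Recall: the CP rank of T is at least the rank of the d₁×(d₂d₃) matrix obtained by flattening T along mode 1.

rank(T) = 3

Lower bound: the mode-3 unfolding of T (rows indexed by k, columns by (i,j) = (0,0), (0,1), (0,2), (1,0), (1,1), (1,2), (2,0), (2,1), (2,2)) is [[0, 0, 2, -4, -2, 1, 0, 0, 1], [8, -4, -8, 12, -2, -8, 4, -2, -4], [-4, 2, 4, -4, 2, 4, -2, 1, 2]].
There the 3×3 minor on rows k ∈ {0, 1, 2}, columns (i,j) ∈ {(0,0), (0,2), (1,0)} is det [[0, 2, -4], [8, -8, 12], [-4, 4, -4]] = -32 ≠ 0, so this unfolding has rank ≥ 3; CP rank is at least every unfolding rank, so rank(T) ≥ 3. (Flattening ranks never certify an upper bound on CP rank; for that we must actually write T with 3 rank-1 terms.)
Upper bound: T is a sum of 3 rank-1 terms, T = [0, 1, 0] (x) [2, 1, 0] (x) [-2, 2, 0] + [2, 1, 1] (x) [0, 0, 1] (x) [1, 0, 0] + [2, 2, 1] (x) [2, -1, -2] (x) [0, 2, -1] (one valid choice — decompositions are not unique — normalised so each a, b is primitive with positive first nonzero entry; check it by expanding all entries), so rank(T) ≤ 3.
These bounds meet, so rank(T) = 3.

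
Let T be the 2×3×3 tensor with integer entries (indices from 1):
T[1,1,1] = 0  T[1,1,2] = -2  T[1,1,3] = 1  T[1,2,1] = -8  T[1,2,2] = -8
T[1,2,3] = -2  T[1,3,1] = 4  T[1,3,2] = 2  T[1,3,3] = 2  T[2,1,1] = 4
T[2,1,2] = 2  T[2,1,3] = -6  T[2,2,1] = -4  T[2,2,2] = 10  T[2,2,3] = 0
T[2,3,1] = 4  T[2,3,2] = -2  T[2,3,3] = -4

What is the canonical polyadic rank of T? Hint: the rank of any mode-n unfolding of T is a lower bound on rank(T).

Lower bound: in the mode-3 unfolding of T (rows indexed by k, columns by (i,j)) the 3×3 minor on rows k ∈ {1, 2, 3}, columns (i,j) ∈ {(1,1), (1,2), (2,1)} is det [[0, -8, 4], [-2, -8, 2], [1, -2, -6]] = 128 ≠ 0, so that unfolding has rank ≥ 3 and hence rank(T) ≥ 3 (CP rank is at least every unfolding rank, though it can be larger).
Upper bound: T is a sum of 3 rank-1 terms, T = [0, 1] ⊗ [1, -1, 1] ⊗ [4, -2, -4] + [1, -2] ⊗ [1, 2, 0] ⊗ [0, -2, 1] + [1, 0] ⊗ [0, 2, -1] ⊗ [-4, -2, -2] (one valid choice — decompositions are not unique — normalised so each a, b is primitive with positive first nonzero entry; check it by expanding all entries), so rank(T) ≤ 3.
These bounds meet, so rank(T) = 3.

3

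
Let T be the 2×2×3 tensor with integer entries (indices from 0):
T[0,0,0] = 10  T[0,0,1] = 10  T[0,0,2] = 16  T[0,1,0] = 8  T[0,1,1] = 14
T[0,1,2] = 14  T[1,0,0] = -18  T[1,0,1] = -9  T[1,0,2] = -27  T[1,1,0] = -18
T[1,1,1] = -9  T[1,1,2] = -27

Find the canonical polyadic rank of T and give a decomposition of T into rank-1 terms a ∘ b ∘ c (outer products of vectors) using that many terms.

rank(T) = 2

Lower bound: the mode-3 unfolding of T (rows indexed by k, columns by (i,j) = (0,0), (0,1), (1,0), (1,1)) is [[10, 8, -18, -18], [10, 14, -9, -9], [16, 14, -27, -27]].
There the 2×2 minor on rows k ∈ {0, 1}, columns (i,j) ∈ {(0,0), (0,1)} is det [[10, 8], [10, 14]] = 60 ≠ 0, so this unfolding has rank ≥ 2; CP rank is at least every unfolding rank, so rank(T) ≥ 2. (This is only a lower bound: in general the CP rank may exceed every unfolding rank, so we still need to exhibit 2 rank-1 terms summing to T.)
Upper bound — finding two terms. Write S_k = T[:,:,k] for the frontal slices: S₀ = [[10, 8], [-18, -18]], S₁ = [[10, 14], [-9, -9]], S₂ = [[16, 14], [-27, -27]].
If T = a₁ ∘ b₁ ∘ c₁ + a₂ ∘ b₂ ∘ c₂ then each S_k = c₁[k]·a₁b₁ᵀ + c₂[k]·a₂b₂ᵀ. S₀ and S₁ are linearly independent, so a₁b₁ᵀ and a₂b₂ᵀ must span the same plane of matrices: they are the rank-1 matrices of the form x·S₀ + y·S₁.
det(x·S₀ + y·S₁) is −36·x² + 54·xy + 36·y² = (-18)·(x − 2·y)(2·x + y), vanishing at (x:y) = (2:1) and (1:-2).
M₁ = 2·S₀ + S₁ = [[30, 30], [-45, -45]] = 15·(2, -3)(1, 1)ᵀ and M₂ = S₀ − 2·S₁ = [[-10, -20], [0, 0]] = (-10)·(1, 0)(1, 2)ᵀ, so take a₁ = (2, -3), b₁ = (1, 1), a₂ = (1, 0), b₂ = (1, 2).
Each slice is an integer combination of E₁ = a₁b₁ᵀ and E₂ = a₂b₂ᵀ: S₀ = 6·E₁ − 2·E₂, S₁ = 3·E₁ + 4·E₂, S₂ = 9·E₁ − 2·E₂; reading off coefficients, c₁ = (6, 3, 9) and c₂ = (-2, 4, -2).
Hence T = (2, -3) ∘ (1, 1) ∘ (6, 3, 9) + (1, 0) ∘ (1, 2) ∘ (-2, 4, -2), so rank(T) ≤ 2.
These bounds meet, so rank(T) = 2.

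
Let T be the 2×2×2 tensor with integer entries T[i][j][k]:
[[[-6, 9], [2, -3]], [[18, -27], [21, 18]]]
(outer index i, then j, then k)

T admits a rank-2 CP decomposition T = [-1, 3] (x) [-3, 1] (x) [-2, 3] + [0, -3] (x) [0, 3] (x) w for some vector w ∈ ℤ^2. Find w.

w = [-3, -1]

Subtract the known terms from T to get the rank-1 residual R = [0, -3] (x) [0, 3] (x) w, so R[i,j,k] = a[i]·b[j]·w[k]. Pick indices with nonzero a[1]·b[1] = (-3)·(3) = -9. Only the fibre through (1,1,·) is needed: R[1,1,:] = T[1,1,:] − Σₗ aₗ[1]bₗ[1]cₗ = [21, 18] − (3)·(1)·[-2, 3] = [27, 9]. Then w[k] = R[1,1,k] / -9 for each k, giving w = [27, 9] / -9 = [-3, -1].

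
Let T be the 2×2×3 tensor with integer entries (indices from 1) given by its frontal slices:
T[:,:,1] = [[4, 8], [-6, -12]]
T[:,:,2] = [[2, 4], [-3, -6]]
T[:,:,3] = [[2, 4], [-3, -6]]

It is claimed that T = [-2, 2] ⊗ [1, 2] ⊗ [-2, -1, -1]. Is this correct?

Reconstruct entry (2,1,1) from the claimed factors: Σₗ aₗ[2]bₗ[1]cₗ[1] = (2)·(1)·(-2) = -4, but T[2,1,1] = -6. The claim is false.

No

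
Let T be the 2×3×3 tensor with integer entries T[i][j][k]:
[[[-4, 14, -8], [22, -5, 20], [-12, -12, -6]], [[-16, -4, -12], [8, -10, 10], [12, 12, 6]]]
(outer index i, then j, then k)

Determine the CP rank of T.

Lower bound: the mode-3 unfolding of T (rows indexed by k, columns by (i,j) = (0,0), (0,1), (0,2), (1,0), (1,1), (1,2)) is [[-4, 22, -12, -16, 8, 12], [14, -5, -12, -4, -10, 12], [-8, 20, -6, -12, 10, 6]].
There the 2×2 minor on rows k ∈ {0, 1}, columns (i,j) ∈ {(0,0), (0,1)} is det [[-4, 22], [14, -5]] = -288 ≠ 0, so this unfolding has rank ≥ 2; CP rank is at least every unfolding rank, so rank(T) ≥ 2. (Unfolding ranks only ever bound the CP rank from below — rank(T) can be strictly larger than all of them — so the matching upper bound has to come from an explicit 2-term decomposition.)
Upper bound — finding two terms. Write S_k = T[:,:,k] for the frontal slices: S₀ = [[-4, 22, -12], [-16, 8, 12]], S₁ = [[14, -5, -12], [-4, -10, 12]], S₂ = [[-8, 20, -6], [-12, 10, 6]].
If T = a₁ ⊗ b₁ ⊗ c₁ + a₂ ⊗ b₂ ⊗ c₂ then each S_k = c₁[k]·a₁b₁ᵀ + c₂[k]·a₂b₂ᵀ. S₀ and S₁ are linearly independent, so a₁b₁ᵀ and a₂b₂ᵀ must span the same plane of matrices: they are the rank-1 matrices of the form x·S₀ + y·S₁.
The 2×2 minor of x·S₀ + y·S₁ on rows {0,1}, columns {0,1} is 320·x² + 160·xy − 160·y² = 160·(2·x − y)(x + y), vanishing at (x:y) = (1:2) and (1:-1).
M₁ = S₀ + 2·S₁ = [[24, 12, -36], [-24, -12, 36]] = 12·[1, -1][2, 1, -3]ᵀ and M₂ = S₀ − S₁ = [[-18, 27, 0], [-12, 18, 0]] = (-3)·[3, 2][2, -3, 0]ᵀ, so take a₁ = [1, -1], b₁ = [2, 1, -3], a₂ = [3, 2], b₂ = [2, -3, 0].
Each slice is an integer combination of E₁ = a₁b₁ᵀ and E₂ = a₂b₂ᵀ: S₀ = 4·E₁ − 2·E₂, S₁ = 4·E₁ + E₂, S₂ = 2·E₁ − 2·E₂; reading off coefficients, c₁ = [4, 4, 2] and c₂ = [-2, 1, -2].
Hence T = [1, -1] ⊗ [2, 1, -3] ⊗ [4, 4, 2] + [3, 2] ⊗ [2, -3, 0] ⊗ [-2, 1, -2], so rank(T) ≤ 2.
These bounds meet, so rank(T) = 2.
Check entry T[0,0,0] = -4: (1)·(2)·(4) + (3)·(2)·(-2) = -4.

2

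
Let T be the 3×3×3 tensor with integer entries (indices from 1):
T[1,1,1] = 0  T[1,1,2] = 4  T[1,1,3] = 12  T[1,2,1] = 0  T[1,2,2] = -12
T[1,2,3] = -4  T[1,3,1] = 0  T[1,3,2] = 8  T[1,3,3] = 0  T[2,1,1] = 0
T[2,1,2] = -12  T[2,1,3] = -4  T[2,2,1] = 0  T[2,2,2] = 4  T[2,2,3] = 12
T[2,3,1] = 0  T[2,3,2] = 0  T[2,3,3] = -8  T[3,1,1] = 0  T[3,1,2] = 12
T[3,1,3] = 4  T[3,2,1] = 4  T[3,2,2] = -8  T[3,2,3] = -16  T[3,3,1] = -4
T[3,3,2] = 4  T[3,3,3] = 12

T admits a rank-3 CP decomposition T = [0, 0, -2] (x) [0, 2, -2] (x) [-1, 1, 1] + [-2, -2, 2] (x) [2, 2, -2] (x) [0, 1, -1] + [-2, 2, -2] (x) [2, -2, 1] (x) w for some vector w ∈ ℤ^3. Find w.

w = [0, -2, -2]

Subtract the known terms from T to get the rank-1 residual R = [-2, 2, -2] (x) [2, -2, 1] (x) w, so R[i,j,k] = a[i]·b[j]·w[k]. Pick indices with nonzero a[1]·b[1] = (-2)·(2) = -4. Only the fibre through (1,1,·) is needed: R[1,1,:] = T[1,1,:] − Σₗ aₗ[1]bₗ[1]cₗ = [0, 4, 12] − (0)·(0)·[-1, 1, 1] − (-2)·(2)·[0, 1, -1] = [0, 8, 8]. Then w[k] = R[1,1,k] / -4 for each k, giving w = [0, 8, 8] / -4 = [0, -2, -2].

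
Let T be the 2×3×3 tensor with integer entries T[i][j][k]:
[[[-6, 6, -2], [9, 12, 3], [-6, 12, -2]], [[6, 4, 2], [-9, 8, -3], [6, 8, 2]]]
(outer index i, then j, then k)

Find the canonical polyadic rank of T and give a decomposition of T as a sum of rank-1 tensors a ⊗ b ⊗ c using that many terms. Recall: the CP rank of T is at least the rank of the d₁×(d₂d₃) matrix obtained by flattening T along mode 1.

rank(T) = 2

Lower bound: the mode-2 unfolding of T (rows indexed by j, columns by (i,k) = (0,0), (0,1), (0,2), (1,0), (1,1), (1,2)) is [[-6, 6, -2, 6, 4, 2], [9, 12, 3, -9, 8, -3], [-6, 12, -2, 6, 8, 2]].
There the 2×2 minor on rows j ∈ {0, 1}, columns (i,k) ∈ {(0,0), (0,1)} is det [[-6, 6], [9, 12]] = -126 ≠ 0, so this unfolding has rank ≥ 2; CP rank is at least every unfolding rank, so rank(T) ≥ 2. (Unfolding ranks only ever bound the CP rank from below — rank(T) can be strictly larger than all of them — so the matching upper bound has to come from an explicit 2-term decomposition.)
Upper bound — finding two terms. Write S_k = T[:,:,k] for the frontal slices: S₀ = [[-6, 9, -6], [6, -9, 6]], S₁ = [[6, 12, 12], [4, 8, 8]], S₂ = [[-2, 3, -2], [2, -3, 2]].
If T = a₁ ⊗ b₁ ⊗ c₁ + a₂ ⊗ b₂ ⊗ c₂ then each S_k = c₁[k]·a₁b₁ᵀ + c₂[k]·a₂b₂ᵀ. S₀ and S₁ are linearly independent, so a₁b₁ᵀ and a₂b₂ᵀ must span the same plane of matrices: they are the rank-1 matrices of the form x·S₀ + y·S₁.
The 2×2 minor of x·S₀ + y·S₁ on rows {0,1}, columns {0,1} is −210·xy = (-210)·(y)(x), vanishing at (x:y) = (1:0) and (0:1).
M₁ = S₀ = [[-6, 9, -6], [6, -9, 6]] = (-3)·[1, -1][2, -3, 2]ᵀ and M₂ = S₁ = [[6, 12, 12], [4, 8, 8]] = 2·[3, 2][1, 2, 2]ᵀ, so take a₁ = [1, -1], b₁ = [2, -3, 2], a₂ = [3, 2], b₂ = [1, 2, 2].
Each slice is an integer combination of E₁ = a₁b₁ᵀ and E₂ = a₂b₂ᵀ: S₀ = −3·E₁, S₁ = 2·E₂, S₂ = −E₁; reading off coefficients, c₁ = [-3, 0, -1] and c₂ = [0, 2, 0].
Hence T = [1, -1] ⊗ [2, -3, 2] ⊗ [-3, 0, -1] + [3, 2] ⊗ [1, 2, 2] ⊗ [0, 2, 0], so rank(T) ≤ 2.
These bounds meet, so rank(T) = 2.
Check entry T[1,0,1] = 4: (-1)·(2)·(0) + (2)·(1)·(2) = 4.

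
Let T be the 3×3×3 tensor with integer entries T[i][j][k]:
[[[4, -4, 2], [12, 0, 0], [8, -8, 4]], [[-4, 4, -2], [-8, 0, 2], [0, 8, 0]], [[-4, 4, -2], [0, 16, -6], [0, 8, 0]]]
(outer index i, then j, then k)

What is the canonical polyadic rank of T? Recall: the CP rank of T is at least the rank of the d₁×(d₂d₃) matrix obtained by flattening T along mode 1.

3

Lower bound: the mode-3 unfolding of T (rows indexed by k, columns by (i,j) = (0,0), (0,1), (0,2), (1,0), (1,1), (1,2), (2,0), (2,1), (2,2)) is [[4, 12, 8, -4, -8, 0, -4, 0, 0], [-4, 0, -8, 4, 0, 8, 4, 16, 8], [2, 0, 4, -2, 2, 0, -2, -6, 0]].
There the 3×3 minor on rows k ∈ {0, 1, 2}, columns (i,j) ∈ {(0,0), (0,1), (1,1)} is det [[4, 12, -8], [-4, 0, 0], [2, 0, 2]] = 96 ≠ 0, so this unfolding has rank ≥ 3; CP rank is at least every unfolding rank, so rank(T) ≥ 3. (Unfolding ranks only ever bound the CP rank from below — rank(T) can be strictly larger than all of them — so the matching upper bound has to come from an explicit 3-term decomposition.)
Upper bound: T is a sum of 3 rank-1 terms, T = [0, 1, 1] ⊗ [0, 1, 2] ⊗ [4, 0, 2] + [1, -1, -1] ⊗ [1, 2, 2] ⊗ [4, -4, 2] + [1, -1, 1] ⊗ [0, 1, 0] ⊗ [4, 8, -4] (one valid choice — decompositions are not unique — normalised so each a, b is primitive with positive first nonzero entry; check it by expanding all entries), so rank(T) ≤ 3.
These bounds meet, so rank(T) = 3.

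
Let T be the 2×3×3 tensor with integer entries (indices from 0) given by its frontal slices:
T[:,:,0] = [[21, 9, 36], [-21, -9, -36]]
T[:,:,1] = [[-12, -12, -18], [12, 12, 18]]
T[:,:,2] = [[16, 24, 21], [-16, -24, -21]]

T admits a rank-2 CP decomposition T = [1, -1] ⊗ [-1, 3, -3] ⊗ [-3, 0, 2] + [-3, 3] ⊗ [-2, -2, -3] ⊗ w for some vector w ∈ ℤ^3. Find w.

Subtract the known terms from T to get the rank-1 residual R = [-3, 3] ⊗ [-2, -2, -3] ⊗ w, so R[i,j,k] = a[i]·b[j]·w[k]. Pick indices with nonzero a[0]·b[0] = (-3)·(-2) = 6. Only the fibre through (0,0,·) is needed: R[0,0,:] = T[0,0,:] − Σₗ aₗ[0]bₗ[0]cₗ = [21, -12, 16] − (1)·(-1)·[-3, 0, 2] = [18, -12, 18]. Then w[k] = R[0,0,k] / 6 for each k, giving w = [18, -12, 18] / 6 = [3, -2, 3].

w = [3, -2, 3]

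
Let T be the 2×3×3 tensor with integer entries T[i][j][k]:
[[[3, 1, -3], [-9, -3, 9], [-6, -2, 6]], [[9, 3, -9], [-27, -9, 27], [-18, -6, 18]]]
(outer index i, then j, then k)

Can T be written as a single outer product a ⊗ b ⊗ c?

Yes

If T = a ⊗ b ⊗ c then every fibre of T is a multiple of the corresponding factor, so read the factors off the fibres through the nonzero entry T[0,0,0] = 3.
The mode-1 fibre T[:,0,0] = [3, 9] gives a = (1, 3) (primitive direction); the mode-2 fibre T[0,:,0] = [3, -9, -6] gives b = (1, -3, -2); then c[k] = T[0,0,k] / (a[0]·b[0]) = [3, 1, -3] / 1 = (3, 1, -3).
Expanding (1, 3) ⊗ (1, -3, -2) ⊗ (3, 1, -3) reproduces all 18 entries of T, so T = (1, 3) ⊗ (1, -3, -2) ⊗ (3, 1, -3) and rank(T) ≤ 1.
Equivalently every frontal slice T[:,:,k] is c[k] times the rank-1 matrix (1, 3) ⊗ (1, -3, -2). So T has rank 1 (it is nonzero).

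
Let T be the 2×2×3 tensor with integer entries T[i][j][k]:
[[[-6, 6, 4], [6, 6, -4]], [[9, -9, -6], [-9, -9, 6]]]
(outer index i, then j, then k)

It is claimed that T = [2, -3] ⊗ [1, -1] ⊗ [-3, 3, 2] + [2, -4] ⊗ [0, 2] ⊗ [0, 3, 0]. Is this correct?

No

Reconstruct entry (1,1,1) from the claimed factors: Σₗ aₗ[1]bₗ[1]cₗ[1] = (-3)·(-1)·(3) + (-4)·(2)·(3) = -15, but T[1,1,1] = -9. The claim is false.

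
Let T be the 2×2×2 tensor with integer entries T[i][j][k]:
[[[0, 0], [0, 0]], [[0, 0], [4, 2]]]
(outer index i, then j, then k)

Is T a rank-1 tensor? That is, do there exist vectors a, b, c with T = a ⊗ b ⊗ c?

If T = a ⊗ b ⊗ c then every fibre of T is a multiple of the corresponding factor, so read the factors off the fibres through the nonzero entry T[1,1,0] = 4.
The mode-1 fibre T[:,1,0] = [0, 4] gives a = [0, 1] (primitive direction); the mode-2 fibre T[1,:,0] = [0, 4] gives b = [0, 1]; then c[k] = T[1,1,k] / (a[1]·b[1]) = [4, 2] / 1 = [4, 2].
Expanding [0, 1] ⊗ [0, 1] ⊗ [4, 2] reproduces all 8 entries of T, so T = [0, 1] ⊗ [0, 1] ⊗ [4, 2] and rank(T) ≤ 1.
Equivalently every frontal slice T[:,:,k] is c[k] times the rank-1 matrix [0, 1] ⊗ [0, 1]. So T has rank 1 (it is nonzero).

Yes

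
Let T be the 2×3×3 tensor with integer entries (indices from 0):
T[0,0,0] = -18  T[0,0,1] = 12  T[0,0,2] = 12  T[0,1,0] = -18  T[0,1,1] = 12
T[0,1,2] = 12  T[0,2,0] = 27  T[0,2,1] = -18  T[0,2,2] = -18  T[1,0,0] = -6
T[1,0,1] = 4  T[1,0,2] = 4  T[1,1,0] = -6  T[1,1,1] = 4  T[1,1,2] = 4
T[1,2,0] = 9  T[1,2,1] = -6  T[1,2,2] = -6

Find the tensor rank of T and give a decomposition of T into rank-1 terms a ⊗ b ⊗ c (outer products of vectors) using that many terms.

Lower bound: T ≠ 0 (e.g. T[0,0,0] = -18), so rank(T) ≥ 1.
Upper bound: the mode-1 fibre T[:,0,0] = [-18, -6] gives a = [3, 1] (primitive direction); the mode-2 fibre T[0,:,0] = [-18, -18, 27] gives b = [2, 2, -3]; then c[k] = T[0,0,k] / (a[0]·b[0]) = [-18, 12, 12] / 6 = [-3, 2, 2].
Expanding [3, 1] ⊗ [2, 2, -3] ⊗ [-3, 2, 2] reproduces all 18 entries of T, so T = [3, 1] ⊗ [2, 2, -3] ⊗ [-3, 2, 2] and rank(T) ≤ 1.
These bounds meet, so rank(T) = 1.

rank(T) = 1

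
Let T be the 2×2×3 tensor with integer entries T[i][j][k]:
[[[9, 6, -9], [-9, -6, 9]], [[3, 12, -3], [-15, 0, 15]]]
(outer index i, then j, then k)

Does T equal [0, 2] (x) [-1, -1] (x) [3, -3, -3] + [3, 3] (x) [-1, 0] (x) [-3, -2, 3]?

Reconstruct entry (0,1,0) from the claimed factors: Σₗ aₗ[0]bₗ[1]cₗ[0] = (0)·(-1)·(3) + (3)·(0)·(-3) = 0, but T[0,1,0] = -9. The claim is false.

No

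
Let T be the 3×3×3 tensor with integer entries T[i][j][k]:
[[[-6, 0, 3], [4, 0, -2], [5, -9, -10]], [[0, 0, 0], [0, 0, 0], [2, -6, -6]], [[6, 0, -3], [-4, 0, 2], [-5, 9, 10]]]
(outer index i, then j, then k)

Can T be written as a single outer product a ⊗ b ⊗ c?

No

The mode-3 unfolding of T (rows indexed by k, columns by (i,j) = (0,0), (0,1), (0,2), (1,0), (1,1), (1,2), (2,0), (2,1), (2,2)) is [[-6, 4, 5, 0, 0, 2, 6, -4, -5], [0, 0, -9, 0, 0, -6, 0, 0, 9], [3, -2, -10, 0, 0, -6, -3, 2, 10]].
There the 2×2 minor on rows k ∈ {0, 1}, columns (i,j) ∈ {(0,0), (0,2)} is det [[-6, 5], [0, -9]] = 54 ≠ 0, so this unfolding has rank ≥ 2; CP rank is at least every unfolding rank, so rank(T) ≥ 2.
In particular rank(T) ≥ 2 > 1, so T is not rank-1.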